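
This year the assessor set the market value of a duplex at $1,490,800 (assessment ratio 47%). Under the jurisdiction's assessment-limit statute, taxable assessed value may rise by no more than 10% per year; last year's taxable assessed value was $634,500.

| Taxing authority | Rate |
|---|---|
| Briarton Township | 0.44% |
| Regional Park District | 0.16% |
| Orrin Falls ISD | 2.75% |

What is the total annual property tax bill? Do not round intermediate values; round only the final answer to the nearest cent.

Uncapped assessed value = $1,490,800 × 0.47 = $700,676
Cap limit = $634,500 × 1.1 = $697,950
Taxable assessed value = min($700,676, $697,950) = $697,950 (cap binds)
Briarton Township: $697,950 × 0.0044 = $3,070.98
Regional Park District: $697,950 × 0.0016 = $1,116.72
Orrin Falls ISD: $697,950 × 0.0275 = $19,193.625
Total = $23,381.325

$23,381.33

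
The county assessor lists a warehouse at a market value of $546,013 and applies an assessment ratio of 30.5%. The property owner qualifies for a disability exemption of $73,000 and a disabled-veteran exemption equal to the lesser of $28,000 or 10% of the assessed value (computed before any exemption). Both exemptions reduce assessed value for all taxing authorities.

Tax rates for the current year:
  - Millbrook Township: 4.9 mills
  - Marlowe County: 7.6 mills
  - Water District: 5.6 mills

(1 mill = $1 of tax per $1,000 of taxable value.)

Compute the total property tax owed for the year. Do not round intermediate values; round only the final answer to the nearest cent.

Assessed value = $546,013 × 0.305 = $166,533.965
Disabled-veteran exemption = min($28,000, 10% × $166,533.965) = min($28,000, $16,653.3965) = $16,653.3965 (percentage binds)
Taxable value = $166,533.965 − $73,000 − $16,653.3965 = $76,880.5685
Millbrook Township: $76,880.5685 × 0.0049 = $376.71478565
Marlowe County: $76,880.5685 × 0.0076 = $584.2923206
Water District: $76,880.5685 × 0.0056 = $430.5311836
Total = $1,391.53828985

$1,391.54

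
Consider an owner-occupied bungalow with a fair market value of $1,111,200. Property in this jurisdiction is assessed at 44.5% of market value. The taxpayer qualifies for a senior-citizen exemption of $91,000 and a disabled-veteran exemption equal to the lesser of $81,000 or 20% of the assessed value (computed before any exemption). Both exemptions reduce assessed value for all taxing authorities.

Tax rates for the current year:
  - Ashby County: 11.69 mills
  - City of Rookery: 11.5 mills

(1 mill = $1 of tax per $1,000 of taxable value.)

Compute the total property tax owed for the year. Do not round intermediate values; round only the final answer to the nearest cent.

Assessed value = $1,111,200 × 0.445 = $494,484
Disabled-veteran exemption = min($81,000, 20% × $494,484) = min($81,000, $98,896.8) = $81,000 (dollar cap binds)
Taxable value = $494,484 − $91,000 − $81,000 = $322,484
Ashby County: $322,484 × 0.01169 = $3,769.83796
City of Rookery: $322,484 × 0.0115 = $3,708.566
Total = $7,478.40396

$7,478.40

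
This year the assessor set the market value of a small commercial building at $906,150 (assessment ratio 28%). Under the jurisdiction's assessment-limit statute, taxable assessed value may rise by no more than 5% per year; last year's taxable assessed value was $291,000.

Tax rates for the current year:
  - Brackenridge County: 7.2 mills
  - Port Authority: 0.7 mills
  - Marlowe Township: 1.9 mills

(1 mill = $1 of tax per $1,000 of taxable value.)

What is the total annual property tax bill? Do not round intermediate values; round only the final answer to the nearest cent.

Uncapped assessed value = $906,150 × 0.28 = $253,722
Cap limit = $291,000 × 1.05 = $305,550
Taxable assessed value = min($253,722, $305,550) = $253,722 (cap does not bind)
Brackenridge County: $253,722 × 0.0072 = $1,826.7984
Port Authority: $253,722 × 0.0007 = $177.6054
Marlowe Township: $253,722 × 0.0019 = $482.0718
Total = $2,486.4756

$2,486.48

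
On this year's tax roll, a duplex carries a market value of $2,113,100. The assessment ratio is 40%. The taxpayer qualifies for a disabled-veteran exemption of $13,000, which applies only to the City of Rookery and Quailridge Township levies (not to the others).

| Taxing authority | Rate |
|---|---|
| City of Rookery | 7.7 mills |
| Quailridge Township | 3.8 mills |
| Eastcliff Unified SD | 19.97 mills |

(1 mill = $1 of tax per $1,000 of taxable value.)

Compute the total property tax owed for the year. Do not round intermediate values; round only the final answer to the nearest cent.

Assessed value = $2,113,100 × 0.4 = $845,240
City of Rookery: ($845,240 − $13,000) × 0.0077 = $832,240 × 0.0077 = $6,408.248
Quailridge Township: ($845,240 − $13,000) × 0.0038 = $832,240 × 0.0038 = $3,162.512
Eastcliff Unified SD: $845,240 × 0.01997 = $16,879.4428
Total = $26,450.2028

$26,450.20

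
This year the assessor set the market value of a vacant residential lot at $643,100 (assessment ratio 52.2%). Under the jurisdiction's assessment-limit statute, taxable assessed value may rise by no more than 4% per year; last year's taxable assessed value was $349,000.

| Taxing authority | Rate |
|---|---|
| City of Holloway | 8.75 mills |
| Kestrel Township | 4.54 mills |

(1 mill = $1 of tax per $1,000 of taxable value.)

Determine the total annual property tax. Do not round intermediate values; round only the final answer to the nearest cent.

$4,461.43

Uncapped assessed value = $643,100 × 0.522 = $335,698.2
Cap limit = $349,000 × 1.04 = $362,960
Taxable assessed value = min($335,698.2, $362,960) = $335,698.2 (cap does not bind)
City of Holloway: $335,698.2 × 0.00875 = $2,937.35925
Kestrel Township: $335,698.2 × 0.00454 = $1,524.069828
Total = $4,461.429078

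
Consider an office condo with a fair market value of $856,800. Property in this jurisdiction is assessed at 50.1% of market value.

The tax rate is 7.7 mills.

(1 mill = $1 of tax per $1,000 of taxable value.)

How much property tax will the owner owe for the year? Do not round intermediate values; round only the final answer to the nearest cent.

$3,305.28

Assessed value = $856,800 × 0.501 = $429,256.8
Tax = $429,256.8 × 0.0077 = $3,305.27736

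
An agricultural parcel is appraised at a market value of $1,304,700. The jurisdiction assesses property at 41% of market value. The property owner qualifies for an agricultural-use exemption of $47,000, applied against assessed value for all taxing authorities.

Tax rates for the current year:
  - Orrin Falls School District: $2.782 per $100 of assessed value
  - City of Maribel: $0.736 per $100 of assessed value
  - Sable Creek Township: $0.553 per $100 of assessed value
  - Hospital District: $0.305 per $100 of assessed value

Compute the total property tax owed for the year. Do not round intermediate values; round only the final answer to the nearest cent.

$21,351.69

Assessed value = $1,304,700 × 0.41 = $534,927
Taxable value = $534,927 − $47,000 = $487,927
Orrin Falls School District: $487,927 × 0.02782 = $13,574.12914
City of Maribel: $487,927 × 0.00736 = $3,591.14272
Sable Creek Township: $487,927 × 0.00553 = $2,698.23631
Hospital District: $487,927 × 0.00305 = $1,488.17735
Total = $13,574.12914 + $3,591.14272 + $2,698.23631 + $1,488.17735 = $21,351.68552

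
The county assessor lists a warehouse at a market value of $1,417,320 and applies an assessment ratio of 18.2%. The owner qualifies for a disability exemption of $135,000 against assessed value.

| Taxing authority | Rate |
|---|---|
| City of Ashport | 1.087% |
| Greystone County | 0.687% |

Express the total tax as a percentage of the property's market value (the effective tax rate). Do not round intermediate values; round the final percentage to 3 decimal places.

Assessed value = $1,417,320 × 0.182 = $257,952.24
Taxable value = $257,952.24 − $135,000 = $122,952.24
City of Ashport: $122,952.24 × 0.01087 = $1,336.4908488
Greystone County: $122,952.24 × 0.00687 = $844.6818888
Total tax = $2,181.1727376
Effective rate = $2,181.1727376 ÷ $1,417,320 = 0.154% of market value

0.154%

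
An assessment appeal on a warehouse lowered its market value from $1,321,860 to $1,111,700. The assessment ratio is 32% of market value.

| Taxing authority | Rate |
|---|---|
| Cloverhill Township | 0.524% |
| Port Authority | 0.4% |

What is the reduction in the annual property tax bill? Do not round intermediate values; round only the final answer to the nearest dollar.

Old assessed value = $1,321,860 × 0.32 = $422,995.2
New assessed value = $1,111,700 × 0.32 = $355,744
Combined rate = 0.00524 + 0.004 = 0.00924
Old tax = $422,995.2 × 0.00924 = $3,908.475648
New tax = $355,744 × 0.00924 = $3,287.07456
Reduction = $3,908.475648 − $3,287.07456 = $621.401088

$621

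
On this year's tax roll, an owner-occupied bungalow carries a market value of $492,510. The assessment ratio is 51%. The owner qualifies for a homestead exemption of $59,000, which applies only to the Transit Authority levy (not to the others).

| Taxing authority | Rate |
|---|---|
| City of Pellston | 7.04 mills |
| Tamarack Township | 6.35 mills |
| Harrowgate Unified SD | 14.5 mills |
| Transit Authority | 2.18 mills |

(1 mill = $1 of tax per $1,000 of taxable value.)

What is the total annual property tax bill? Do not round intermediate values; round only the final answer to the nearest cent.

$7,424.37

Assessed value = $492,510 × 0.51 = $251,180.1
City of Pellston: $251,180.1 × 0.00704 = $1,768.307904
Tamarack Township: $251,180.1 × 0.00635 = $1,594.993635
Harrowgate Unified SD: $251,180.1 × 0.0145 = $3,642.11145
Transit Authority: ($251,180.1 − $59,000) × 0.00218 = $192,180.1 × 0.00218 = $418.952618
Total = $7,424.365607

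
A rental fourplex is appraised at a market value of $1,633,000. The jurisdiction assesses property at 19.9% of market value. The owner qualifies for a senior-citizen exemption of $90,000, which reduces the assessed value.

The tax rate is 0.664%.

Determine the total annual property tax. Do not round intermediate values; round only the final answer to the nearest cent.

$1,560.18

Assessed value = $1,633,000 × 0.199 = $324,967
Taxable value = $324,967 − $90,000 = $234,967
Tax = $234,967 × 0.00664 = $1,560.18088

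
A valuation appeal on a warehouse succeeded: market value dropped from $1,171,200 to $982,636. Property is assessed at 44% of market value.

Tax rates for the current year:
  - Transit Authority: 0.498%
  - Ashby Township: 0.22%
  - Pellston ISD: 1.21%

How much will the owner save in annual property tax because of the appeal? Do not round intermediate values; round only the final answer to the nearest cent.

$1,599.63

Old assessed value = $1,171,200 × 0.44 = $515,328
New assessed value = $982,636 × 0.44 = $432,359.84
Combined rate = 0.00498 + 0.0022 + 0.0121 = 0.01928
Old tax = $515,328 × 0.01928 = $9,935.52384
New tax = $432,359.84 × 0.01928 = $8,335.8977152
Reduction = $9,935.52384 − $8,335.8977152 = $1,599.6261248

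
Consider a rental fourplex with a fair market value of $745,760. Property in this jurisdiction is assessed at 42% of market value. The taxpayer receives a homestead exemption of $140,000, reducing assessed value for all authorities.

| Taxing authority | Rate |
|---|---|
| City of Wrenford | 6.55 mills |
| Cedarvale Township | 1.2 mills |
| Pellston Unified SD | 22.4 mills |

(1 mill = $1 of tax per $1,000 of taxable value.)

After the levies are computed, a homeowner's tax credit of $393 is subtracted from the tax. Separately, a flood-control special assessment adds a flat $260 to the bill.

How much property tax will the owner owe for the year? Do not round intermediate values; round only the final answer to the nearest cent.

$5,089.56

Assessed value = $745,760 × 0.42 = $313,219.2
Taxable value = $313,219.2 − $140,000 = $173,219.2
City of Wrenford: $173,219.2 × 0.00655 = $1,134.58576
Cedarvale Township: $173,219.2 × 0.0012 = $207.86304
Pellston Unified SD: $173,219.2 × 0.0224 = $3,880.11008
Levies subtotal = $5,222.55888
After credit = $5,222.55888 − $393 = $4,829.55888
Total = $4,829.55888 + $260 = $5,089.55888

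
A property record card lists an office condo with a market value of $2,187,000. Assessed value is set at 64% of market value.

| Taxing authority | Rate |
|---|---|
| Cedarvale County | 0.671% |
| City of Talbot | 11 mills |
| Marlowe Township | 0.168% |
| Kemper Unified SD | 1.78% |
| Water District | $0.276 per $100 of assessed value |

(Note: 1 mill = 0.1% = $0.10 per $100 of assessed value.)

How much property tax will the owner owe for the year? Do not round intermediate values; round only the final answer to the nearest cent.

$55,917.22

Assessed value = $2,187,000 × 0.64 = $1,399,680
Cedarvale County: $1,399,680 × 0.00671 = $9,391.8528
City of Talbot: $1,399,680 × 0.011 = $15,396.48
Marlowe Township: $1,399,680 × 0.00168 = $2,351.4624
Kemper Unified SD: $1,399,680 × 0.0178 = $24,914.304
Water District: $1,399,680 × 0.00276 = $3,863.1168
Total = $55,917.216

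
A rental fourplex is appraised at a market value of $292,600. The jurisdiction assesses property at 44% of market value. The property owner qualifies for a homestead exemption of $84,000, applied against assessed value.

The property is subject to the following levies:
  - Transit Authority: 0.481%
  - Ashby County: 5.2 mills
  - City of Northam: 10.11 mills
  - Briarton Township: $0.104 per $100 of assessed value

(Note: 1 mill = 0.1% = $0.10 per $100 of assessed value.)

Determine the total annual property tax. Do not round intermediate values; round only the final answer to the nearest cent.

Assessed value = $292,600 × 0.44 = $128,744
Taxable value = $128,744 − $84,000 = $44,744
Transit Authority: $44,744 × 0.00481 = $215.21864
Ashby County: $44,744 × 0.0052 = $232.6688
City of Northam: $44,744 × 0.01011 = $452.36184
Briarton Township: $44,744 × 0.00104 = $46.53376
Total = $946.78304

$946.78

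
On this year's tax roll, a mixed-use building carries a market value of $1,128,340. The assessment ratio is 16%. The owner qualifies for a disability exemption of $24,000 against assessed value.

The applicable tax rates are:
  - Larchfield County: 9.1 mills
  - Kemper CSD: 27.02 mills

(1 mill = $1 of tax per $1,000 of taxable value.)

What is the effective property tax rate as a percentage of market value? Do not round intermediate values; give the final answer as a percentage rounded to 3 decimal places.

0.501%

Assessed value = $1,128,340 × 0.16 = $180,534.4
Taxable value = $180,534.4 − $24,000 = $156,534.4
Larchfield County: $156,534.4 × 0.0091 = $1,424.46304
Kemper CSD: $156,534.4 × 0.02702 = $4,229.559488
Total tax = $5,654.022528
Effective rate = $5,654.022528 ÷ $1,128,340 = 0.501% of market value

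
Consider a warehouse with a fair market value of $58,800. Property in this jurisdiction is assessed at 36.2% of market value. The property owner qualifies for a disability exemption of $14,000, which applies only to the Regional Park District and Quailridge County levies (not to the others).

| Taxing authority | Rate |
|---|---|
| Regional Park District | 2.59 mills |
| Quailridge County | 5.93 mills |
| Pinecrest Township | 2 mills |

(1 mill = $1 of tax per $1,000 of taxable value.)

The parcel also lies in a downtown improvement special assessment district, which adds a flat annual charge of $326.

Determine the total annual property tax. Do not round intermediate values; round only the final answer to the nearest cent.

$430.64

Assessed value = $58,800 × 0.362 = $21,285.6
Regional Park District: ($21,285.6 − $14,000) × 0.00259 = $7,285.6 × 0.00259 = $18.869704
Quailridge County: ($21,285.6 − $14,000) × 0.00593 = $7,285.6 × 0.00593 = $43.203608
Pinecrest Township: $21,285.6 × 0.002 = $42.5712
Levies subtotal = $104.644512
Total = $104.644512 + $326 = $430.644512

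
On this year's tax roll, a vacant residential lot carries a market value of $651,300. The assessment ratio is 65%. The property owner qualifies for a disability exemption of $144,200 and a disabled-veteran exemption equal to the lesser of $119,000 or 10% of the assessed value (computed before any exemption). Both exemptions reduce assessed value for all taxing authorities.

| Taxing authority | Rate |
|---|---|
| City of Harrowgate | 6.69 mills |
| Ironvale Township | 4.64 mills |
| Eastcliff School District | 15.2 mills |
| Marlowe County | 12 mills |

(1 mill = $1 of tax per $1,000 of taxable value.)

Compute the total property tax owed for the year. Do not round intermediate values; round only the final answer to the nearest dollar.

$9,124

Assessed value = $651,300 × 0.65 = $423,345
Disabled-veteran exemption = min($119,000, 10% × $423,345) = min($119,000, $42,334.5) = $42,334.5 (percentage binds)
Taxable value = $423,345 − $144,200 − $42,334.5 = $236,810.5
City of Harrowgate: $236,810.5 × 0.00669 = $1,584.262245
Ironvale Township: $236,810.5 × 0.00464 = $1,098.80072
Eastcliff School District: $236,810.5 × 0.0152 = $3,599.5196
Marlowe County: $236,810.5 × 0.012 = $2,841.726
Total = $9,124.308565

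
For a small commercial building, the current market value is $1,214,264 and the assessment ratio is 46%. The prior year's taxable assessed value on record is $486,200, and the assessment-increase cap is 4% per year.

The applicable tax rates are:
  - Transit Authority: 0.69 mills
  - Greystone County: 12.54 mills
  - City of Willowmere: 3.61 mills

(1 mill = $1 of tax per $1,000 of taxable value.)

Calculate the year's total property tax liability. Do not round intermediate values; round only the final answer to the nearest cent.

$8,515.11

Uncapped assessed value = $1,214,264 × 0.46 = $558,561.44
Cap limit = $486,200 × 1.04 = $505,648
Taxable assessed value = min($558,561.44, $505,648) = $505,648 (cap binds)
Transit Authority: $505,648 × 0.00069 = $348.89712
Greystone County: $505,648 × 0.01254 = $6,340.82592
City of Willowmere: $505,648 × 0.00361 = $1,825.38928
Total = $8,515.11232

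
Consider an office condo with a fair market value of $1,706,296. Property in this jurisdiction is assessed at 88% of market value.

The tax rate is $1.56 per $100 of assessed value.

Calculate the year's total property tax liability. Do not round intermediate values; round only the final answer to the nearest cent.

Assessed value = $1,706,296 × 0.88 = $1,501,540.48
Tax = $1,501,540.48 × 0.0156 = $23,424.031488

$23,424.03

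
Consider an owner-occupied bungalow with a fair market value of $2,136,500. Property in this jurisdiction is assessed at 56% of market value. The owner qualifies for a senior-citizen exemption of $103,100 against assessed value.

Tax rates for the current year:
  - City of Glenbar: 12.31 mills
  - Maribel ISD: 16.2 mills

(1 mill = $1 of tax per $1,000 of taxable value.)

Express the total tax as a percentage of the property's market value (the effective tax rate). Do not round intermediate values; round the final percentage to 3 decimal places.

Assessed value = $2,136,500 × 0.56 = $1,196,440
Taxable value = $1,196,440 − $103,100 = $1,093,340
City of Glenbar: $1,093,340 × 0.01231 = $13,459.0154
Maribel ISD: $1,093,340 × 0.0162 = $17,712.108
Total tax = $31,171.1234
Effective rate = $31,171.1234 ÷ $2,136,500 = 1.459% of market value

1.459%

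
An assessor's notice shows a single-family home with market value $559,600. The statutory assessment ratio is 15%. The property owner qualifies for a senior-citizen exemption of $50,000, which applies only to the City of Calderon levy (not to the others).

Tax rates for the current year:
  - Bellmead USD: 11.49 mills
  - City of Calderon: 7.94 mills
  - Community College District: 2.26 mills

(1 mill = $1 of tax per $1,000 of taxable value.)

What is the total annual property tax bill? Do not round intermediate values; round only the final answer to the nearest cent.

$1,423.66

Assessed value = $559,600 × 0.15 = $83,940
Bellmead USD: $83,940 × 0.01149 = $964.4706
City of Calderon: ($83,940 − $50,000) × 0.00794 = $33,940 × 0.00794 = $269.4836
Community College District: $83,940 × 0.00226 = $189.7044
Total = $1,423.6586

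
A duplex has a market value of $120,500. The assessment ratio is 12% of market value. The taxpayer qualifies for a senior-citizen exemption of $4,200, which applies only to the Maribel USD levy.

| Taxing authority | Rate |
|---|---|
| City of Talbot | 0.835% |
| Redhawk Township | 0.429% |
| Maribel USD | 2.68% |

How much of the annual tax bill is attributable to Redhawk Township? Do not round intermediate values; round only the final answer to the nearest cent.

Assessed value = $120,500 × 0.12 = $14,460
Redhawk Township taxable value = $14,460 (exemption does not apply)
Redhawk Township levy = $14,460 × 0.00429 = $62.0334

$62.03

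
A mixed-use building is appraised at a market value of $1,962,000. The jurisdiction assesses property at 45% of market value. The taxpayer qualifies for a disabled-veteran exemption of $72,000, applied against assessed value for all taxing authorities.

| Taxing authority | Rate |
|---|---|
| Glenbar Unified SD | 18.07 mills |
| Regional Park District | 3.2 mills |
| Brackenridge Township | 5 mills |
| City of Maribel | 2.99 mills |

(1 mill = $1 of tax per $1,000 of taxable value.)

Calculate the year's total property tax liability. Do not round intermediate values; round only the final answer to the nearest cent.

Assessed value = $1,962,000 × 0.45 = $882,900
Taxable value = $882,900 − $72,000 = $810,900
Glenbar Unified SD: $810,900 × 0.01807 = $14,652.963
Regional Park District: $810,900 × 0.0032 = $2,594.88
Brackenridge Township: $810,900 × 0.005 = $4,054.5
City of Maribel: $810,900 × 0.00299 = $2,424.591
Total = $14,652.963 + $2,594.88 + $4,054.5 + $2,424.591 = $23,726.934

$23,726.93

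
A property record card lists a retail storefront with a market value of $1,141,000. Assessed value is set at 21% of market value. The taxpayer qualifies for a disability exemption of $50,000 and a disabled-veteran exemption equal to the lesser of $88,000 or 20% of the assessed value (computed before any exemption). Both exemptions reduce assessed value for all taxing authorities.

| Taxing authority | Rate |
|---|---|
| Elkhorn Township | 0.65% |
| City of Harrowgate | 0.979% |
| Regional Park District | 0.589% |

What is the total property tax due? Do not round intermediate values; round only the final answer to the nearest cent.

Assessed value = $1,141,000 × 0.21 = $239,610
Disabled-veteran exemption = min($88,000, 20% × $239,610) = min($88,000, $47,922) = $47,922 (percentage binds)
Taxable value = $239,610 − $50,000 − $47,922 = $141,688
Elkhorn Township: $141,688 × 0.0065 = $920.972
City of Harrowgate: $141,688 × 0.00979 = $1,387.12552
Regional Park District: $141,688 × 0.00589 = $834.54232
Total = $3,142.63984

$3,142.64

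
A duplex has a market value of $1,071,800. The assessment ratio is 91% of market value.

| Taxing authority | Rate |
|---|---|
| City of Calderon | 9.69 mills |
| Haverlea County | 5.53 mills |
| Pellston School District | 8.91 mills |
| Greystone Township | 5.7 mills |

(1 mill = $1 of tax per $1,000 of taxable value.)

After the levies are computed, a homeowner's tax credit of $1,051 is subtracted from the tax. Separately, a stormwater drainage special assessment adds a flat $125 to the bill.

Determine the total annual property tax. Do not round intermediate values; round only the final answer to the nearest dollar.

$28,168

Assessed value = $1,071,800 × 0.91 = $975,338
City of Calderon: $975,338 × 0.00969 = $9,451.02522
Haverlea County: $975,338 × 0.00553 = $5,393.61914
Pellston School District: $975,338 × 0.00891 = $8,690.26158
Greystone Township: $975,338 × 0.0057 = $5,559.4266
Levies subtotal = $29,094.33254
After credit = $29,094.33254 − $1,051 = $28,043.33254
Total = $28,043.33254 + $125 = $28,168.33254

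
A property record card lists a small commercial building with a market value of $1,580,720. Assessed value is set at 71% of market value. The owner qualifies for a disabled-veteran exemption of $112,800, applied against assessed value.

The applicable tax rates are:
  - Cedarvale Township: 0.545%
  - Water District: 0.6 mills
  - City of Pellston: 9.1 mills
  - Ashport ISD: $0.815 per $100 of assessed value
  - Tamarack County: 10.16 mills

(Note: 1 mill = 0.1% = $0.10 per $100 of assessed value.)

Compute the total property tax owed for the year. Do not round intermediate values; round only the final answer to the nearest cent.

$33,778.24

Assessed value = $1,580,720 × 0.71 = $1,122,311.2
Taxable value = $1,122,311.2 − $112,800 = $1,009,511.2
Cedarvale Township: $1,009,511.2 × 0.00545 = $5,501.83604
Water District: $1,009,511.2 × 0.0006 = $605.70672
City of Pellston: $1,009,511.2 × 0.0091 = $9,186.55192
Ashport ISD: $1,009,511.2 × 0.00815 = $8,227.51628
Tamarack County: $1,009,511.2 × 0.01016 = $10,256.633792
Total = $33,778.244752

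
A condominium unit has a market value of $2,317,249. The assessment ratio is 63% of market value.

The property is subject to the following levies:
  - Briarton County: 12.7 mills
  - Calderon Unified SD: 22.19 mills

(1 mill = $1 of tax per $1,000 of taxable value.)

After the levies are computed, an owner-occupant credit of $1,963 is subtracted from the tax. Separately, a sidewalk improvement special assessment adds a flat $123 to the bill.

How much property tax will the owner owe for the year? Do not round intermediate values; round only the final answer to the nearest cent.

$49,094.76

Assessed value = $2,317,249 × 0.63 = $1,459,866.87
Briarton County: $1,459,866.87 × 0.0127 = $18,540.309249
Calderon Unified SD: $1,459,866.87 × 0.02219 = $32,394.4458453
Levies subtotal = $50,934.7550943
After credit = $50,934.7550943 − $1,963 = $48,971.7550943
Total = $48,971.7550943 + $123 = $49,094.7550943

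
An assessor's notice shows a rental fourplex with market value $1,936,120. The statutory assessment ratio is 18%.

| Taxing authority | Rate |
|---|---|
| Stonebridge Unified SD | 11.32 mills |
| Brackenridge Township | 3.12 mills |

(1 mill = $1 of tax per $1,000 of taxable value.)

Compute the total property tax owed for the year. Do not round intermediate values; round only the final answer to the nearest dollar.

$5,032

Assessed value = $1,936,120 × 0.18 = $348,501.6
Stonebridge Unified SD: $348,501.6 × 0.01132 = $3,945.038112
Brackenridge Township: $348,501.6 × 0.00312 = $1,087.324992
Total = $3,945.038112 + $1,087.324992 = $5,032.363104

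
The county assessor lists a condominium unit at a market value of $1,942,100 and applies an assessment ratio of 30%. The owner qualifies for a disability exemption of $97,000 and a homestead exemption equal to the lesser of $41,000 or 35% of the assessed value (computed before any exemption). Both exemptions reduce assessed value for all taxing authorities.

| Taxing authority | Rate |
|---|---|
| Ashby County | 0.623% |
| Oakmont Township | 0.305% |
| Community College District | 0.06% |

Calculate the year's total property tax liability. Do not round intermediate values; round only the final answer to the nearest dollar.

$4,393

Assessed value = $1,942,100 × 0.3 = $582,630
Homestead exemption = min($41,000, 35% × $582,630) = min($41,000, $203,920.5) = $41,000 (dollar cap binds)
Taxable value = $582,630 − $97,000 − $41,000 = $444,630
Ashby County: $444,630 × 0.00623 = $2,770.0449
Oakmont Township: $444,630 × 0.00305 = $1,356.1215
Community College District: $444,630 × 0.0006 = $266.778
Total = $4,392.9444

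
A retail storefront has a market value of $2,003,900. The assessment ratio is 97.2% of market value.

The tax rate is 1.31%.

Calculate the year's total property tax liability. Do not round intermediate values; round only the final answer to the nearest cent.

Assessed value = $2,003,900 × 0.972 = $1,947,790.8
Tax = $1,947,790.8 × 0.0131 = $25,516.05948

$25,516.06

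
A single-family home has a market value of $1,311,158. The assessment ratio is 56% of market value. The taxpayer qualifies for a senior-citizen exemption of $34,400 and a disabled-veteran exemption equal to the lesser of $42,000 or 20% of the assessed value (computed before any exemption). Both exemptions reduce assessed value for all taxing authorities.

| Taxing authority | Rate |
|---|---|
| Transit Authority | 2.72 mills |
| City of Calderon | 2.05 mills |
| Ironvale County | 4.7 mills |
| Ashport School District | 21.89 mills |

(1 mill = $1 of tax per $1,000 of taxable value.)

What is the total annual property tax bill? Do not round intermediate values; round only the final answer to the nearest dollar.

Assessed value = $1,311,158 × 0.56 = $734,248.48
Disabled-veteran exemption = min($42,000, 20% × $734,248.48) = min($42,000, $146,849.696) = $42,000 (dollar cap binds)
Taxable value = $734,248.48 − $34,400 − $42,000 = $657,848.48
Transit Authority: $657,848.48 × 0.00272 = $1,789.3478656
City of Calderon: $657,848.48 × 0.00205 = $1,348.589384
Ironvale County: $657,848.48 × 0.0047 = $3,091.887856
Ashport School District: $657,848.48 × 0.02189 = $14,400.3032272
Total = $20,630.1283328

$20,630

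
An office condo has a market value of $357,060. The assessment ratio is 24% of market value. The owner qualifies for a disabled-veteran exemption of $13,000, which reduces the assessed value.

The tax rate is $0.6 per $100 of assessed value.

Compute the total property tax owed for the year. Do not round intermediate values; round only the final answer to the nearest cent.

$436.17

Assessed value = $357,060 × 0.24 = $85,694.4
Taxable value = $85,694.4 − $13,000 = $72,694.4
Tax = $72,694.4 × 0.006 = $436.1664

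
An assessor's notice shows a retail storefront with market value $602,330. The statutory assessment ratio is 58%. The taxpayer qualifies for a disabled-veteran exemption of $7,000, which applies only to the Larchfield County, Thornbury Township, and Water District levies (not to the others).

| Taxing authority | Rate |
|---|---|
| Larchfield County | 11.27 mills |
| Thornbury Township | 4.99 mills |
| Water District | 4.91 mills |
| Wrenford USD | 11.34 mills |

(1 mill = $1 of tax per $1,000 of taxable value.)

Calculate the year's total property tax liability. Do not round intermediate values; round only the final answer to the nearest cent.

Assessed value = $602,330 × 0.58 = $349,351.4
Larchfield County: ($349,351.4 − $7,000) × 0.01127 = $342,351.4 × 0.01127 = $3,858.300278
Thornbury Township: ($349,351.4 − $7,000) × 0.00499 = $342,351.4 × 0.00499 = $1,708.333486
Water District: ($349,351.4 − $7,000) × 0.00491 = $342,351.4 × 0.00491 = $1,680.945374
Wrenford USD: $349,351.4 × 0.01134 = $3,961.644876
Total = $11,209.224014

$11,209.22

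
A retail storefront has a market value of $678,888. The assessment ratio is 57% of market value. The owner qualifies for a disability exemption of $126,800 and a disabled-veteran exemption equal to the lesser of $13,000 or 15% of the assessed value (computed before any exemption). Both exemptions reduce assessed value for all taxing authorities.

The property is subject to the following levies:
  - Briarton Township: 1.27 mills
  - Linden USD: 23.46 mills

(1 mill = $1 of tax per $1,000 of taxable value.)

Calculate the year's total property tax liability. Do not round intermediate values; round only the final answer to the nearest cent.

Assessed value = $678,888 × 0.57 = $386,966.16
Disabled-veteran exemption = min($13,000, 15% × $386,966.16) = min($13,000, $58,044.924) = $13,000 (dollar cap binds)
Taxable value = $386,966.16 − $126,800 − $13,000 = $247,166.16
Briarton Township: $247,166.16 × 0.00127 = $313.9010232
Linden USD: $247,166.16 × 0.02346 = $5,798.5181136
Total = $6,112.4191368

$6,112.42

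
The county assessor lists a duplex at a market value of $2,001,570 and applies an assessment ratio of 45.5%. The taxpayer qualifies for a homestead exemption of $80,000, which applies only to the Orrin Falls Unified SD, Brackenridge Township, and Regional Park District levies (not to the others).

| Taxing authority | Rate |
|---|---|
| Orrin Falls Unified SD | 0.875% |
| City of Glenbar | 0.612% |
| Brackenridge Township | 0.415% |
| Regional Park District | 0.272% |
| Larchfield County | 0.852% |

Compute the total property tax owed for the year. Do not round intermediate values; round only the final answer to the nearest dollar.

Assessed value = $2,001,570 × 0.455 = $910,714.35
Orrin Falls Unified SD: ($910,714.35 − $80,000) × 0.00875 = $830,714.35 × 0.00875 = $7,268.7505625
City of Glenbar: $910,714.35 × 0.00612 = $5,573.571822
Brackenridge Township: ($910,714.35 − $80,000) × 0.00415 = $830,714.35 × 0.00415 = $3,447.4645525
Regional Park District: ($910,714.35 − $80,000) × 0.00272 = $830,714.35 × 0.00272 = $2,259.543032
Larchfield County: $910,714.35 × 0.00852 = $7,759.286262
Total = $26,308.616231

$26,309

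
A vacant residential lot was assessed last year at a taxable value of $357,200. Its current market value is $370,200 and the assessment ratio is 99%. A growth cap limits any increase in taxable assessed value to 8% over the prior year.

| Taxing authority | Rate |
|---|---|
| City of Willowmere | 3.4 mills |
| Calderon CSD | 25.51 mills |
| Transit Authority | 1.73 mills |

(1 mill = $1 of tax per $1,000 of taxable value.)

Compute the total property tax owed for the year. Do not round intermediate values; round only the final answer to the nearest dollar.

$11,229

Uncapped assessed value = $370,200 × 0.99 = $366,498
Cap limit = $357,200 × 1.08 = $385,776
Taxable assessed value = min($366,498, $385,776) = $366,498 (cap does not bind)
City of Willowmere: $366,498 × 0.0034 = $1,246.0932
Calderon CSD: $366,498 × 0.02551 = $9,349.36398
Transit Authority: $366,498 × 0.00173 = $634.04154
Total = $11,229.49872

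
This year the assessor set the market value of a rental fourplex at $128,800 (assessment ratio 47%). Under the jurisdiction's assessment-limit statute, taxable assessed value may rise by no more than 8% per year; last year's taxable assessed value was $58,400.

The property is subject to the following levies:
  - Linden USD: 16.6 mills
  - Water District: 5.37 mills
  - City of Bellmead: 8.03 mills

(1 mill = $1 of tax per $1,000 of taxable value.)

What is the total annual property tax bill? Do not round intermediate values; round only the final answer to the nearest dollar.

$1,816

Uncapped assessed value = $128,800 × 0.47 = $60,536
Cap limit = $58,400 × 1.08 = $63,072
Taxable assessed value = min($60,536, $63,072) = $60,536 (cap does not bind)
Linden USD: $60,536 × 0.0166 = $1,004.8976
Water District: $60,536 × 0.00537 = $325.07832
City of Bellmead: $60,536 × 0.00803 = $486.10408
Total = $1,816.08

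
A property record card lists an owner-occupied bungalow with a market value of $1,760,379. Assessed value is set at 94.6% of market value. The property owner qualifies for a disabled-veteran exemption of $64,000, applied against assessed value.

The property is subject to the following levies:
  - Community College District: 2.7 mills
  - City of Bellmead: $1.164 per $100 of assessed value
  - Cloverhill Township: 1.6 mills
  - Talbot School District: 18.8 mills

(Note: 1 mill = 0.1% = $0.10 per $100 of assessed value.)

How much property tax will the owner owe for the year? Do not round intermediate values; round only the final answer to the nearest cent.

$55,629.81

Assessed value = $1,760,379 × 0.946 = $1,665,318.534
Taxable value = $1,665,318.534 − $64,000 = $1,601,318.534
Community College District: $1,601,318.534 × 0.0027 = $4,323.5600418
City of Bellmead: $1,601,318.534 × 0.01164 = $18,639.34773576
Cloverhill Township: $1,601,318.534 × 0.0016 = $2,562.1096544
Talbot School District: $1,601,318.534 × 0.0188 = $30,104.7884392
Total = $55,629.80587116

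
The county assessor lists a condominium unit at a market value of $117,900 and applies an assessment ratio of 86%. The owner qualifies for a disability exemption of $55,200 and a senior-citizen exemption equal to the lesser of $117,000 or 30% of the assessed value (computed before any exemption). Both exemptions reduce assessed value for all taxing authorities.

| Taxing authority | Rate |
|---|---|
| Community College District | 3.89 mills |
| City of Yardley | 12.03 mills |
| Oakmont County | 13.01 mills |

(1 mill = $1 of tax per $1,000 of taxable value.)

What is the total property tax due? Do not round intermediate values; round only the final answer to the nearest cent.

Assessed value = $117,900 × 0.86 = $101,394
Senior-citizen exemption = min($117,000, 30% × $101,394) = min($117,000, $30,418.2) = $30,418.2 (percentage binds)
Taxable value = $101,394 − $55,200 − $30,418.2 = $15,775.8
Community College District: $15,775.8 × 0.00389 = $61.367862
City of Yardley: $15,775.8 × 0.01203 = $189.782874
Oakmont County: $15,775.8 × 0.01301 = $205.243158
Total = $456.393894

$456.39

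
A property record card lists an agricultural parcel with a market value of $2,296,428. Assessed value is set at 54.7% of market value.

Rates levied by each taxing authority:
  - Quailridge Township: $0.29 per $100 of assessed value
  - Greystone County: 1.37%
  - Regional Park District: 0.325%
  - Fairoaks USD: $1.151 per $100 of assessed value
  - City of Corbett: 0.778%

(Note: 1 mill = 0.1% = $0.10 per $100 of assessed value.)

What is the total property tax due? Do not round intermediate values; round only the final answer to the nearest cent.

Assessed value = $2,296,428 × 0.547 = $1,256,146.116
Quailridge Township: $1,256,146.116 × 0.0029 = $3,642.8237364
Greystone County: $1,256,146.116 × 0.0137 = $17,209.2017892
Regional Park District: $1,256,146.116 × 0.00325 = $4,082.474877
Fairoaks USD: $1,256,146.116 × 0.01151 = $14,458.24179516
City of Corbett: $1,256,146.116 × 0.00778 = $9,772.81678248
Total = $49,165.55898024

$49,165.56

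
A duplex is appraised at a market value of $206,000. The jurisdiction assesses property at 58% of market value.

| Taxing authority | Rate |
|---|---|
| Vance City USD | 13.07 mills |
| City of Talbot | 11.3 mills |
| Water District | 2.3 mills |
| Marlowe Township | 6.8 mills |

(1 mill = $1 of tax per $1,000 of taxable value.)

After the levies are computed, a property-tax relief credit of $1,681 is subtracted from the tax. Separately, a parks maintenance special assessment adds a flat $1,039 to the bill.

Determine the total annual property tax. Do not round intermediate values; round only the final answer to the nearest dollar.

$3,357

Assessed value = $206,000 × 0.58 = $119,480
Vance City USD: $119,480 × 0.01307 = $1,561.6036
City of Talbot: $119,480 × 0.0113 = $1,350.124
Water District: $119,480 × 0.0023 = $274.804
Marlowe Township: $119,480 × 0.0068 = $812.464
Levies subtotal = $3,998.9956
After credit = $3,998.9956 − $1,681 = $2,317.9956
Total = $2,317.9956 + $1,039 = $3,356.9956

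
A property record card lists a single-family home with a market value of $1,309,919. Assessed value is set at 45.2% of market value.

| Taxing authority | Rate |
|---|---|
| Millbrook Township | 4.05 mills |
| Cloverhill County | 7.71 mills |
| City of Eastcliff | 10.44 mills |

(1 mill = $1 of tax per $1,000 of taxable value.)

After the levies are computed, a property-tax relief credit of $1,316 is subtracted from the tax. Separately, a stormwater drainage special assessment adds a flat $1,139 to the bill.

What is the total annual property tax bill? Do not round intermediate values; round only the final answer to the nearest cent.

$12,967.25

Assessed value = $1,309,919 × 0.452 = $592,083.388
Millbrook Township: $592,083.388 × 0.00405 = $2,397.9377214
Cloverhill County: $592,083.388 × 0.00771 = $4,564.96292148
City of Eastcliff: $592,083.388 × 0.01044 = $6,181.35057072
Levies subtotal = $13,144.2512136
After credit = $13,144.2512136 − $1,316 = $11,828.2512136
Total = $11,828.2512136 + $1,139 = $12,967.2512136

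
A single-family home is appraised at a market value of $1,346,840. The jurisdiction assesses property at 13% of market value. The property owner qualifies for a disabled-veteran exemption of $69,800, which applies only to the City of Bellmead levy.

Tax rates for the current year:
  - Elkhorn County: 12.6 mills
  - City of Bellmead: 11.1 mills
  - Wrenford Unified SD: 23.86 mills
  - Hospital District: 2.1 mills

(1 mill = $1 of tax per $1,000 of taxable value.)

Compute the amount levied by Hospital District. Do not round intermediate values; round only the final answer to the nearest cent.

$367.69

Assessed value = $1,346,840 × 0.13 = $175,089.2
Hospital District taxable value = $175,089.2 (exemption does not apply)
Hospital District levy = $175,089.2 × 0.0021 = $367.68732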